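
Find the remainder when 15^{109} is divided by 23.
By Fermat: 15^{22} ≡ 1 mod 23. 109 = 4×22 + 21. So 15^{109} ≡ 15^{21} ≡ 20 mod 23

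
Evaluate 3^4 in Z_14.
3^{4} = 81 ≡ 11 mod 14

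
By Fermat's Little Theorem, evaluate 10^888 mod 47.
By Fermat: 10^{46} ≡ 1 mod 47. 888 ≡ 14 mod 46. So 10^{888} ≡ 10^{14} ≡ 4 mod 47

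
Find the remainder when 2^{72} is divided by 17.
By Fermat: 2^{16} ≡ 1 mod 17. 72 = 4×16 + 8. So 2^{72} ≡ 2^{8} ≡ 1 mod 17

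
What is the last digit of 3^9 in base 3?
By repeated squaring (mod 3): 3^{1}≡0, 3^{2}≡0, 3^{4}≡0, 3^{8}≡0. Then 3^{9} = 3^{8+1} ≡ 0 × 0 ≡ 0 (mod 3)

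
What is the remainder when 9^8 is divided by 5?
Using Fermat: 9^{4} ≡ 1 (mod 5). 8 ≡ 0 (mod 4). So 9^{8} ≡ 9^{0} ≡ 1 (mod 5)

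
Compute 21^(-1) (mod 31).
Since 31 is prime, by Fermat 21^(-1) ≡ 21^{29} ≡ 3 (mod 31). Verify: 21 × 3 = 63 ≡ 1 (mod 31)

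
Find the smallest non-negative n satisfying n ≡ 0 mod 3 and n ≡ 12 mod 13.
M = 3 × 13 = 39. M₁ = 13, y₁ ≡ 1 mod 3. M₂ = 3, y₂ ≡ 9 mod 13. n = 0×13×1 + 12×3×9 ≡ 12 mod 39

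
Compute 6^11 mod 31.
By repeated squaring (mod 31): 6^{1}≡6, 6^{2}≡5, 6^{4}≡25, 6^{8}≡5. Then 6^{11} = 6^{8+2+1} ≡ 5 × 5 × 6 ≡ 26 (mod 31)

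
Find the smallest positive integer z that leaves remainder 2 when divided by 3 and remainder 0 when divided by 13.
M = 3 × 13 = 39. M₁ = 13, y₁ ≡ 1 (mod 3). M₂ = 3, y₂ ≡ 9 (mod 13). z = 2×13×1 + 0×3×9 ≡ 26 (mod 39)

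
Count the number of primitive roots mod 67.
Number of primitive roots mod 67 = φ(p-1) = φ(66) = 20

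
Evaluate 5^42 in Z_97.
By repeated squaring mod 97: 5^{1}≡5, 5^{2}≡25, 5^{4}≡43, 5^{8}≡6, 5^{16}≡36, 5^{32}≡35. Then 5^{42} = 5^{32+8+2} ≡ 35 × 6 × 25 ≡ 12 mod 97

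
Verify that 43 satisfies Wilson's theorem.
(42)! mod 43 = 42. Since this equals -1 (mod 43), Wilson confirms 43 is prime.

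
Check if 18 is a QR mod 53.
By Euler's criterion: 18^{26} ≡ 52 (mod 53). Since this equals -1 (≡ 52), 18 is not a QR.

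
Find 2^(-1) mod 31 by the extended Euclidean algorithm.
Extended GCD: 2(-15) + 31(1) = 1. So 2^(-1) ≡ -15 ≡ 16 mod 31. Verify: 2 × 16 = 32 ≡ 1 mod 31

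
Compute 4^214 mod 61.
Using Fermat: 4^{60} ≡ 1 (mod 61). 214 ≡ 34 (mod 60). So 4^{214} ≡ 4^{34} ≡ 12 (mod 61)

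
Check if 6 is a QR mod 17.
By Euler's criterion: 6^{8} ≡ 16 mod 17. Since this equals -1 (≡ 16), 6 is not a QR.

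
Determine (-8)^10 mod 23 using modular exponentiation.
By repeated squaring (mod 23): (-8)^{1}≡15, (-8)^{2}≡18, (-8)^{4}≡2, (-8)^{8}≡4. Then (-8)^{10} = (-8)^{8+2} ≡ 4 × 18 ≡ 3 (mod 23)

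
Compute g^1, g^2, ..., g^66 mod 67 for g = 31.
31^1, 31^2, ..., 31^{66} mod 67: [31, 23, 43, 60, 51, 40, 34, 49, 45, 55, 30, 59, 20, 17, 58, 56, 61, 15, 63, 10, 42, 29, 28, 64, 41, 65, 5, 21, 48, 14, 32, 54, 66, 36, 44, 24, 7, 16, 27, 33, 18, 22, 12, 37, 8, 47, 50, 9, 11, 6, 52, 4, 57, 25, 38, 39, 3, 26, 2, 62, 46, 19, 53, 35, 13, 1]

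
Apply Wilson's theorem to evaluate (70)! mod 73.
(72)! = (70)! × (71) × (72) ≡ -1 mod 73. So (70)! ≡ -1 × [(72)(71)]^(-1) ≡ 36 mod 73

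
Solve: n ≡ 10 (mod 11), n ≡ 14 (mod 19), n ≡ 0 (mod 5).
M = 11 × 19 × 5 = 1045. M₁ = 95, y₁ ≡ 8 (mod 11). M₂ = 55, y₂ ≡ 9 (mod 19). M₃ = 209, y₃ ≡ 4 (mod 5). n = 10×95×8 + 14×55×9 + 0×209×4 ≡ 945 (mod 1045)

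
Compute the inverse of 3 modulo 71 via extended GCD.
Extended GCD: 3(24) + 71(-1) = 1. So 3^(-1) ≡ 24 (mod 71). Verify: 3 × 24 = 72 ≡ 1 (mod 71)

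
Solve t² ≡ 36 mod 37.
The square roots of 36 mod 37 are 6 and 31. Verify: 6² = 36 ≡ 36 mod 37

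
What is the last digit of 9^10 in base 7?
Using Fermat: 9^{6} ≡ 1 (mod 7). 10 ≡ 4 (mod 6). So 9^{10} ≡ 9^{4} ≡ 2 (mod 7)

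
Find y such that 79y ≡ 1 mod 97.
Since 97 is prime, by Fermat 79^(-1) ≡ 79^{95} ≡ 70 mod 97. Verify: 79 × 70 = 5530 ≡ 1 mod 97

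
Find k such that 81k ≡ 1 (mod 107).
Since 107 is prime, by Fermat 81^(-1) ≡ 81^{105} ≡ 37 (mod 107). Verify: 81 × 37 = 2997 ≡ 1 (mod 107)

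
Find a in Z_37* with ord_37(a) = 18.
3 has order 18 mod 37 since 3^{18} ≡ 1 mod 37 and no smaller power works.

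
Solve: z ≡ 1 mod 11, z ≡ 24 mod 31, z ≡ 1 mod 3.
M = 11 × 31 × 3 = 1023. M₁ = 93, y₁ ≡ 9 mod 11. M₂ = 33, y₂ ≡ 16 mod 31. M₃ = 341, y₃ ≡ 2 mod 3. z = 1×93×9 + 24×33×16 + 1×341×2 ≡ 892 mod 1023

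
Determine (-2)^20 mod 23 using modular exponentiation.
By repeated squaring (mod 23): (-2)^{1}≡21, (-2)^{2}≡4, (-2)^{4}≡16, (-2)^{8}≡3, (-2)^{16}≡9. Then (-2)^{20} = (-2)^{16+4} ≡ 9 × 16 ≡ 6 (mod 23)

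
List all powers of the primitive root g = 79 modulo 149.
79^1, 79^2, ..., 79^{148} mod 149: [79, 132, 147, 140, 34, 4, 18, 81, 141, 113, 136, 16, 72, 26, 117, 5, 97, 64, 139, 104, 21, 20, 90, 107, 109, 118, 84, 80, 62, 130, 138, 25, 38, 22, 99, 73, 105, 100, 3, 88, 98, 143, 122, 102, 12, 54, 94, 125, 41, 110, 48, 67, 78, 53, 15, 142, 43, 119, 14, 63, 60, 121, 23, 29, 56, 103, 91, 37, 92, 116, 75, 114, 66, 148, 70, 17, 2, 9, 115, 145, 131, 68, 8, 36, 13, 133, 77, 123, 32, 144, 52, 85, 10, 45, 128, 129, 59, 42, 40, 31, 65, 69, 87, 19, 11, 124, 111, 127, 50, 76, 44, 49, 146, 61, 51, 6, 27, 47, 137, 95, 55, 24, 108, 39, 101, 82, 71, 96, 134, 7, 106, 30, 135, 86, 89, 28, 126, 120, 93, 46, 58, 112, 57, 33, 74, 35, 83, 1]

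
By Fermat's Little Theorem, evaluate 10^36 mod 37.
By Fermat's Little Theorem, 10^{36} ≡ 1 (mod 37) since 37 is prime and gcd(10, 37) = 1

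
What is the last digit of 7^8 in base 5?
Using Fermat: 7^{4} ≡ 1 (mod 5). 8 ≡ 0 (mod 4). So 7^{8} ≡ 7^{0} ≡ 1 (mod 5)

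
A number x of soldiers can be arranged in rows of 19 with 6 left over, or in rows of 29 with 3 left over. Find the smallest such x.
M = 19 × 29 = 551. M₁ = 29, y₁ ≡ 2 (mod 19). M₂ = 19, y₂ ≡ 26 (mod 29). x = 6×29×2 + 3×19×26 ≡ 177 (mod 551)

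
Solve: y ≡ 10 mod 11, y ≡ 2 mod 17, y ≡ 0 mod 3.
M = 11 × 17 × 3 = 561. M₁ = 51, y₁ ≡ 8 mod 11. M₂ = 33, y₂ ≡ 16 mod 17. M₃ = 187, y₃ ≡ 1 mod 3. y = 10×51×8 + 2×33×16 + 0×187×1 ≡ 87 mod 561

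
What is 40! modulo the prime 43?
(42)! = (40)! × (41) × (42) ≡ -1 mod 43. So (40)! ≡ -1 × [(42)(41)]^(-1) ≡ 21 mod 43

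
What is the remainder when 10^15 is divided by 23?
By repeated squaring (mod 23): 10^{1}≡10, 10^{2}≡8, 10^{4}≡18, 10^{8}≡2. Then 10^{15} = 10^{8+4+2+1} ≡ 2 × 18 × 8 × 10 ≡ 5 (mod 23)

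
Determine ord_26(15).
Powers of 15 mod 26: 15^1≡15, 15^2≡17, 15^3≡21, 15^4≡3, 15^5≡19, 15^6≡25, 15^7≡11, 15^8≡9, 15^9≡5, 15^10≡23, 15^11≡7, 15^12≡1. ord_26(15) = 12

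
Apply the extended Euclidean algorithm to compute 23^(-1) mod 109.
Extended GCD: 23(19) + 109(-4) = 1. So 23^(-1) ≡ 19 (mod 109). Verify: 23 × 19 = 437 ≡ 1 (mod 109)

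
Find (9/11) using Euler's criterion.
(9/11) = 9^{5} mod 11 = 1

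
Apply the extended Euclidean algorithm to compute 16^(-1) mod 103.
Extended GCD: 16(-45) + 103(7) = 1. So 16^(-1) ≡ -45 ≡ 58 mod 103. Verify: 16 × 58 = 928 ≡ 1 mod 103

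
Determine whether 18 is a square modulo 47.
By Euler's criterion: 18^{23} ≡ 1 (mod 47). Since this equals 1, 18 is a QR.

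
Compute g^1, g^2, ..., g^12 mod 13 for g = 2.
2^1, 2^2, ..., 2^{12} mod 13: [2, 4, 8, 3, 6, 12, 11, 9, 5, 10, 7, 1]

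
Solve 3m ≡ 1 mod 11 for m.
Since 11 is prime, by Fermat 3^(-1) ≡ 3^{9} ≡ 4 mod 11. Verify: 3 × 4 = 12 ≡ 1 mod 11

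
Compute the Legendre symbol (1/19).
(1/19) = 1^{9} mod 19 = 1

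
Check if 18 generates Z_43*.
ord_43(18) divides 42. For each prime q|42: 18^{21}≡42, 18^{14}≡6, 18^{6}≡41, none ≡ 1. So 18 has order 42 and is a primitive root mod 43.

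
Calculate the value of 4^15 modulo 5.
Using Fermat: 4^{4} ≡ 1 mod 5. 15 ≡ 3 mod 4. So 4^{15} ≡ 4^{3} ≡ 4 mod 5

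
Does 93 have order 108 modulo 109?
93^{18} ≡ 1 (mod 109) and 18 < 108, so ord_109(93) = 18 ≠ 108 and 93 is not a primitive root.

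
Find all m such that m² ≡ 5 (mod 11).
The square roots of 5 mod 11 are 4 and 7. Verify: 4² = 16 ≡ 5 (mod 11)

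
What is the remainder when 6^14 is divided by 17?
By repeated squaring mod 17: 6^{1}≡6, 6^{2}≡2, 6^{4}≡4, 6^{8}≡16. Then 6^{14} = 6^{8+4+2} ≡ 16 × 4 × 2 ≡ 9 mod 17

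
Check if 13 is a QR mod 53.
By Euler's criterion: 13^{26} ≡ 1 (mod 53). Since this equals 1, 13 is a QR.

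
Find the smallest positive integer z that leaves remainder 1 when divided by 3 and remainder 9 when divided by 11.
M = 3 × 11 = 33. M₁ = 11, y₁ ≡ 2 mod 3. M₂ = 3, y₂ ≡ 4 mod 11. z = 1×11×2 + 9×3×4 ≡ 31 mod 33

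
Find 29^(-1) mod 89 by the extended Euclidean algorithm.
Extended GCD: 29(43) + 89(-14) = 1. So 29^(-1) ≡ 43 mod 89. Verify: 29 × 43 = 1247 ≡ 1 mod 89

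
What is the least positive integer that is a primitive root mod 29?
g = 2. Powers: [2, 4, 8, 16, 3, 6, ...] generates all 28 non-zero residues.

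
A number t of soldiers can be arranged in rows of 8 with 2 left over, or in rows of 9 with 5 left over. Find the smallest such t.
M = 8 × 9 = 72. M₁ = 9, y₁ ≡ 1 mod 8. M₂ = 8, y₂ ≡ 8 mod 9. t = 2×9×1 + 5×8×8 ≡ 50 mod 72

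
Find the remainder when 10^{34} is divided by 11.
By Fermat: 10^{10} ≡ 1 mod 11. 34 = 3×10 + 4. So 10^{34} ≡ 10^{4} ≡ 1 mod 11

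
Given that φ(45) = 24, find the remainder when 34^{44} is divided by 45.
By Euler: 34^{24} ≡ 1 (mod 45) since gcd(34, 45) = 1. 44 = 1×24 + 20. So 34^{44} ≡ 34^{20} ≡ 31 (mod 45)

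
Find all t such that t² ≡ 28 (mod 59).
The square roots of 28 mod 59 are 21 and 38. Verify: 21² = 441 ≡ 28 (mod 59)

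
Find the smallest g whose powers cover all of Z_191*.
g = 19. For each prime q|190: 19^{95}≡190, 19^{38}≡39, 19^{10}≡52, none ≡ 1, so ord_191(19) = 190 and 19 is a primitive root.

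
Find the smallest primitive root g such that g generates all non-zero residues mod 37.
g = 2. Powers: [2, 4, 8, 16, 32, 27, ...] generates all 36 non-zero residues.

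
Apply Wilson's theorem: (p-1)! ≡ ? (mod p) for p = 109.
By Wilson's theorem, (108)! ≡ -1 ≡ 108 (mod 109)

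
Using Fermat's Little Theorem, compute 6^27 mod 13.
By Fermat: 6^{12} ≡ 1 mod 13. 27 = 2×12 + 3. So 6^{27} ≡ 6^{3} ≡ 8 mod 13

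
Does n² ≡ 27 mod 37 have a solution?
By Euler's criterion: 27^{18} ≡ 1 mod 37. Since this equals 1, 27 is a QR.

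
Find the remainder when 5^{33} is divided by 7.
By Fermat: 5^{6} ≡ 1 mod 7. 33 = 5×6 + 3. So 5^{33} ≡ 5^{3} ≡ 6 mod 7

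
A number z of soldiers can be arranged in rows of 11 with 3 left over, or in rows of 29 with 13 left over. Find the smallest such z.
M = 11 × 29 = 319. M₁ = 29, y₁ ≡ 8 (mod 11). M₂ = 11, y₂ ≡ 8 (mod 29). z = 3×29×8 + 13×11×8 ≡ 245 (mod 319)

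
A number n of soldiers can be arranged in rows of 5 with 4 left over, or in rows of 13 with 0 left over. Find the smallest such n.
M = 5 × 13 = 65. M₁ = 13, y₁ ≡ 2 (mod 5). M₂ = 5, y₂ ≡ 8 (mod 13). n = 4×13×2 + 0×5×8 ≡ 39 (mod 65)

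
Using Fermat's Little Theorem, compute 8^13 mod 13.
By Fermat: 8^{12} ≡ 1 mod 13. So 8^{13} = 8^{12} · 8^{1} ≡ 8^{1} ≡ 8 mod 13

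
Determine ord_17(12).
Powers of 12 mod 17: 12^1≡12, 12^2≡8, 12^3≡11, 12^4≡13, 12^5≡3, 12^6≡2, 12^7≡7, 12^8≡16, 12^9≡5, 12^10≡9, 12^11≡6, 12^12≡4, 12^13≡14, 12^14≡15, 12^15≡10, 12^16≡1. ord_17(12) = 16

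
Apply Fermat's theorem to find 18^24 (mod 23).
By Fermat: 18^{22} ≡ 1 (mod 23). So 18^{24} = 18^{22} · 18^{2} ≡ 18^{2} ≡ 2 (mod 23)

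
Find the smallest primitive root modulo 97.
g = 5. Powers: [5, 25, 28, 43, 21, 8, ...] generates all 96 non-zero residues.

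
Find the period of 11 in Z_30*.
Powers of 11 mod 30: 11^1≡11, 11^2≡1. Order = 2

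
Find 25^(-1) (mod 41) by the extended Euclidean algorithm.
Extended GCD: 25(-18) + 41(11) = 1. So 25^(-1) ≡ -18 ≡ 23 (mod 41). Verify: 25 × 23 = 575 ≡ 1 (mod 41)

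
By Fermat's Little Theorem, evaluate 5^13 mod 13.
By Fermat: 5^{12} ≡ 1 mod 13. So 5^{13} = 5^{12} · 5^{1} ≡ 5^{1} ≡ 5 mod 13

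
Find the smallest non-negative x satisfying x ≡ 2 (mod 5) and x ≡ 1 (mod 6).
M = 5 × 6 = 30. M₁ = 6, y₁ ≡ 1 (mod 5). M₂ = 5, y₂ ≡ 5 (mod 6). x = 2×6×1 + 1×5×5 ≡ 7 (mod 30)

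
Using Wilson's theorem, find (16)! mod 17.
By Wilson's theorem, (16)! ≡ -1 ≡ 16 (mod 17)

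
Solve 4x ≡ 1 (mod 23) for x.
Since 23 is prime, by Fermat 4^(-1) ≡ 4^{21} ≡ 6 (mod 23). Verify: 4 × 6 = 24 ≡ 1 (mod 23)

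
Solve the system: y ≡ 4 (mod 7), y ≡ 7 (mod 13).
M = 7 × 13 = 91. M₁ = 13, y₁ ≡ 6 (mod 7). M₂ = 7, y₂ ≡ 2 (mod 13). y = 4×13×6 + 7×7×2 ≡ 46 (mod 91)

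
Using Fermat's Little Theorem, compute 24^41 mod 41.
By Fermat: 24^{40} ≡ 1 (mod 41). So 24^{41} = 24^{40} · 24^{1} ≡ 24^{1} ≡ 24 (mod 41)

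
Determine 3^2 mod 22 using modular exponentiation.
3^{2} = 9 ≡ 9 (mod 22)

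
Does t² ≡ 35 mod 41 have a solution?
By Euler's criterion: 35^{20} ≡ 40 mod 41. Since this equals -1 (≡ 40), 35 is not a QR.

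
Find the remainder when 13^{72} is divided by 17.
By Fermat: 13^{16} ≡ 1 (mod 17). 72 = 4×16 + 8. So 13^{72} ≡ 13^{8} ≡ 1 (mod 17)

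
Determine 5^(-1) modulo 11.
Since 11 is prime, by Fermat 5^(-1) ≡ 5^{9} ≡ 9 mod 11. Verify: 5 × 9 = 45 ≡ 1 mod 11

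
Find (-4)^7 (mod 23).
By repeated squaring (mod 23): (-4)^{1}≡19, (-4)^{2}≡16, (-4)^{4}≡3. Then (-4)^{7} = (-4)^{4+2+1} ≡ 3 × 16 × 19 ≡ 15 (mod 23)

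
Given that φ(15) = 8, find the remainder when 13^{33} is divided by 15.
By Euler: 13^{8} ≡ 1 (mod 15) since gcd(13, 15) = 1. 33 = 4×8 + 1. So 13^{33} ≡ 13^{1} ≡ 13 (mod 15)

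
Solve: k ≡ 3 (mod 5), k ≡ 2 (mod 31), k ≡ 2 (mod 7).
M = 5 × 31 × 7 = 1085. M₁ = 217, y₁ ≡ 3 (mod 5). M₂ = 35, y₂ ≡ 8 (mod 31). M₃ = 155, y₃ ≡ 1 (mod 7). k = 3×217×3 + 2×35×8 + 2×155×1 ≡ 653 (mod 1085)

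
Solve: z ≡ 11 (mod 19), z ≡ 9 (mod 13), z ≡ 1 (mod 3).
M = 19 × 13 × 3 = 741. M₁ = 39, y₁ ≡ 1 (mod 19). M₂ = 57, y₂ ≡ 8 (mod 13). M₃ = 247, y₃ ≡ 1 (mod 3). z = 11×39×1 + 9×57×8 + 1×247×1 ≡ 334 (mod 741)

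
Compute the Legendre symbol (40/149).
(40/149) = 40^{74} mod 149 = -1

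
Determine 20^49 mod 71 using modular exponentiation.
By repeated squaring (mod 71): 20^{1}≡20, 20^{2}≡45, 20^{4}≡37, 20^{8}≡20, 20^{16}≡45, 20^{32}≡37. Then 20^{49} = 20^{32+16+1} ≡ 37 × 45 × 20 ≡ 1 (mod 71)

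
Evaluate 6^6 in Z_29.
By repeated squaring (mod 29): 6^{1}≡6, 6^{2}≡7, 6^{4}≡20. Then 6^{6} = 6^{4+2} ≡ 20 × 7 ≡ 24 (mod 29)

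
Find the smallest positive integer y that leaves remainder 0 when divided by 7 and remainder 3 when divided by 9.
M = 7 × 9 = 63. M₁ = 9, y₁ ≡ 4 (mod 7). M₂ = 7, y₂ ≡ 4 (mod 9). y = 0×9×4 + 3×7×4 ≡ 21 (mod 63)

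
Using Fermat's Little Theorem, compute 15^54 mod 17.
By Fermat: 15^{16} ≡ 1 mod 17. 54 = 3×16 + 6. So 15^{54} ≡ 15^{6} ≡ 13 mod 17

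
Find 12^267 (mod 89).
Using Fermat: 12^{88} ≡ 1 (mod 89). 267 ≡ 3 (mod 88). So 12^{267} ≡ 12^{3} ≡ 37 (mod 89)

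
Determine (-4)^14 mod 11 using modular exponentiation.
Using Fermat: (-4)^{10} ≡ 1 (mod 11). 14 ≡ 4 (mod 10). So (-4)^{14} ≡ (-4)^{4} ≡ 3 (mod 11)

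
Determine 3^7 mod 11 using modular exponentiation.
By repeated squaring mod 11: 3^{1}≡3, 3^{2}≡9, 3^{4}≡4. Then 3^{7} = 3^{4+2+1} ≡ 4 × 9 × 3 ≡ 9 mod 11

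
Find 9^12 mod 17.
By repeated squaring mod 17: 9^{1}≡9, 9^{2}≡13, 9^{4}≡16, 9^{8}≡1. Then 9^{12} = 9^{8+4} ≡ 1 × 16 ≡ 16 mod 17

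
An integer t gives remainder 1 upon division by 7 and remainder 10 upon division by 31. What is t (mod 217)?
M = 7 × 31 = 217. M₁ = 31, y₁ ≡ 5 (mod 7). M₂ = 7, y₂ ≡ 9 (mod 31). t = 1×31×5 + 10×7×9 ≡ 134 (mod 217)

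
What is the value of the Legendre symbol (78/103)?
(78/103) = 78^{51} mod 103 = -1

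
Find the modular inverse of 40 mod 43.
Since 43 is prime, by Fermat 40^(-1) ≡ 40^{41} ≡ 14 mod 43. Verify: 40 × 14 = 560 ≡ 1 mod 43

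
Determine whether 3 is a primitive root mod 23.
3^{11} ≡ 1 (mod 23) and 11 < 22, so ord_23(3) = 11 ≠ 22 and 3 is not a primitive root.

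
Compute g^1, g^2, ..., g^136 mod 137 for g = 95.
95^1, 95^2, ..., 95^{136} mod 137: [95, 120, 29, 15, 55, 19, 24, 88, 3, 11, 86, 87, 45, 28, 57, 72, 127, 9, 33, 121, 124, 135, 84, 34, 79, 107, 27, 99, 89, 98, 131, 115, 102, 100, 47, 81, 23, 130, 20, 119, 71, 32, 26, 4, 106, 69, 116, 60, 83, 76, 96, 78, 12, 44, 70, 74, 43, 112, 91, 14, 97, 36, 132, 73, 85, 129, 62, 136, 42, 17, 108, 122, 82, 118, 113, 49, 134, 126, 51, 50, 92, 109, 80, 65, 10, 128, 104, 16, 13, 2, 53, 103, 58, 30, 110, 38, 48, 39, 6, 22, 35, 37, 90, 56, 114, 7, 117, 18, 66, 105, 111, 133, 31, 68, 21, 77, 54, 61, 41, 59, 125, 93, 67, 63, 94, 25, 46, 123, 40, 101, 5, 64, 52, 8, 75, 1]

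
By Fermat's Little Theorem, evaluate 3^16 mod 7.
By Fermat: 3^{6} ≡ 1 mod 7. 16 = 2×6 + 4. So 3^{16} ≡ 3^{4} ≡ 4 mod 7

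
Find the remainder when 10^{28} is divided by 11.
By Fermat: 10^{10} ≡ 1 (mod 11). 28 = 2×10 + 8. So 10^{28} ≡ 10^{8} ≡ 1 (mod 11)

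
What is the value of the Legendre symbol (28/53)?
(28/53) = 28^{26} mod 53 = 1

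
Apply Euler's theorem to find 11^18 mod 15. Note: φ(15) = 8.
By Euler: 11^{8} ≡ 1 mod 15 since gcd(11, 15) = 1. 18 = 2×8 + 2. So 11^{18} ≡ 11^{2} ≡ 1 mod 15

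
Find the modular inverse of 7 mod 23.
Since 23 is prime, by Fermat 7^(-1) ≡ 7^{21} ≡ 10 mod 23. Verify: 7 × 10 = 70 ≡ 1 mod 23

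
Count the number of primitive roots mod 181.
Number of primitive roots mod 181 = φ(p-1) = φ(180) = 48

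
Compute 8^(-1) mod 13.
Since 13 is prime, by Fermat 8^(-1) ≡ 8^{11} ≡ 5 mod 13. Verify: 8 × 5 = 40 ≡ 1 mod 13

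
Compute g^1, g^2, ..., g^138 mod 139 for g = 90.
90^1, 90^2, ..., 90^{138} mod 139: [90, 38, 84, 54, 134, 106, 88, 136, 8, 25, 26, 116, 15, 99, 14, 9, 115, 64, 61, 69, 94, 120, 97, 112, 72, 86, 95, 71, 135, 57, 126, 81, 62, 20, 132, 65, 12, 107, 39, 35, 92, 79, 21, 83, 103, 96, 22, 34, 2, 41, 76, 29, 108, 129, 73, 37, 133, 16, 50, 52, 93, 30, 59, 28, 18, 91, 128, 122, 138, 49, 101, 55, 85, 5, 33, 51, 3, 131, 114, 113, 23, 124, 40, 125, 130, 24, 75, 78, 70, 45, 19, 42, 27, 67, 53, 44, 68, 4, 82, 13, 58, 77, 119, 7, 74, 127, 32, 100, 104, 47, 60, 118, 56, 36, 43, 117, 105, 137, 98, 63, 110, 31, 10, 66, 102, 6, 123, 89, 87, 46, 109, 80, 111, 121, 48, 11, 17, 1]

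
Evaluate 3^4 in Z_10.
3^{4} = 81 ≡ 1 (mod 10)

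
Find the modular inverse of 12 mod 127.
Since 127 is prime, by Fermat 12^(-1) ≡ 12^{125} ≡ 53 mod 127. Verify: 12 × 53 = 636 ≡ 1 mod 127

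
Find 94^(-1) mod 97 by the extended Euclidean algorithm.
Extended GCD: 94(32) + 97(-31) = 1. So 94^(-1) ≡ 32 mod 97. Verify: 94 × 32 = 3008 ≡ 1 mod 97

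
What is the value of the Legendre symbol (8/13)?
(8/13) = 8^{6} mod 13 = -1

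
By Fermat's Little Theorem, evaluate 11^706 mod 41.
By Fermat: 11^{40} ≡ 1 (mod 41). 706 ≡ 26 (mod 40). So 11^{706} ≡ 11^{26} ≡ 8 (mod 41)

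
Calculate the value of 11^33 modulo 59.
By repeated squaring (mod 59): 11^{1}≡11, 11^{2}≡3, 11^{4}≡9, 11^{8}≡22, 11^{16}≡12, 11^{32}≡26. Then 11^{33} = 11^{32+1} ≡ 26 × 11 ≡ 50 (mod 59)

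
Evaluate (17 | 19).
(17/19) = 17^{9} mod 19 = 1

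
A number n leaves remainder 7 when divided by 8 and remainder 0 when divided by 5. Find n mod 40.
M = 8 × 5 = 40. M₁ = 5, y₁ ≡ 5 mod 8. M₂ = 8, y₂ ≡ 2 mod 5. n = 7×5×5 + 0×8×2 ≡ 15 mod 40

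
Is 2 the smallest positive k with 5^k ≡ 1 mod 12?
Powers of 5 mod 12: 5^1≡5, 5^2≡1. First k with 5^k≡1 is k=2. Yes, ord_12(5) = 2.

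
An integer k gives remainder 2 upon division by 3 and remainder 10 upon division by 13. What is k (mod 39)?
M = 3 × 13 = 39. M₁ = 13, y₁ ≡ 1 (mod 3). M₂ = 3, y₂ ≡ 9 (mod 13). k = 2×13×1 + 10×3×9 ≡ 23 (mod 39)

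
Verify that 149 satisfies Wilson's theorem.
(148)! mod 149 = 148. Since this equals -1 mod 149, Wilson confirms 149 is prime.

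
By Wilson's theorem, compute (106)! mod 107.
By Wilson's theorem, (106)! ≡ -1 ≡ 106 mod 107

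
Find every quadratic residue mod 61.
Quadratic residues modulo 61: {1, 3, 4, 5, 9, 12, 13, 14, 15, 16, 19, 20, 22, 25, 27, 34, 36, 39, 41, 42, 45, 46, 47, 48, 49, 52, 56, 57, 58, 60}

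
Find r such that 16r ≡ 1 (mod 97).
Since 97 is prime, by Fermat 16^(-1) ≡ 16^{95} ≡ 91 (mod 97). Verify: 16 × 91 = 1456 ≡ 1 (mod 97)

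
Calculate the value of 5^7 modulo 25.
By repeated squaring mod 25: 5^{1}≡5, 5^{2}≡0, 5^{4}≡0. Then 5^{7} = 5^{4+2+1} ≡ 0 × 0 × 5 ≡ 0 mod 25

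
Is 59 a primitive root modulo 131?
59^{65} ≡ 1 mod 131 and 65 < 130, so ord_131(59) = 65 ≠ 130 and 59 is not a primitive root.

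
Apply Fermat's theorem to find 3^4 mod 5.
By Fermat's Little Theorem, 3^{4} ≡ 1 mod 5 since 5 is prime and gcd(3, 5) = 1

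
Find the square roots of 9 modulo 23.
The square roots of 9 mod 23 are 3 and 20. Verify: 3² = 9 ≡ 9 mod 23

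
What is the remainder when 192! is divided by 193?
By Wilson's theorem, (192)! ≡ -1 ≡ 192 mod 193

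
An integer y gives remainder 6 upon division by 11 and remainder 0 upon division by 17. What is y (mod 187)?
M = 11 × 17 = 187. M₁ = 17, y₁ ≡ 2 (mod 11). M₂ = 11, y₂ ≡ 14 (mod 17). y = 6×17×2 + 0×11×14 ≡ 17 (mod 187)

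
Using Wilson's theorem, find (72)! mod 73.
By Wilson's theorem, (72)! ≡ -1 ≡ 72 mod 73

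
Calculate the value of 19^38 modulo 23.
Using Fermat: 19^{22} ≡ 1 (mod 23). 38 ≡ 16 (mod 22). So 19^{38} ≡ 19^{16} ≡ 12 (mod 23)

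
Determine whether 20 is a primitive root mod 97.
20^{32} ≡ 1 mod 97 and 32 < 96, so ord_97(20) = 32 ≠ 96 and 20 is not a primitive root.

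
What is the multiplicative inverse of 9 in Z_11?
Since 11 is prime, by Fermat 9^(-1) ≡ 9^{9} ≡ 5 mod 11. Verify: 9 × 5 = 45 ≡ 1 mod 11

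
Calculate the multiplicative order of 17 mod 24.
Powers of 17 mod 24: 17^1≡17, 17^2≡1. Order = 2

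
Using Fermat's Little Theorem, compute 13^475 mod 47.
By Fermat: 13^{46} ≡ 1 mod 47. 475 ≡ 15 mod 46. So 13^{475} ≡ 13^{15} ≡ 33 mod 47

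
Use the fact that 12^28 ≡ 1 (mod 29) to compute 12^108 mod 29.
By Fermat: 12^{28} ≡ 1 (mod 29). 108 = 3×28 + 24. So 12^{108} ≡ 12^{24} ≡ 1 (mod 29)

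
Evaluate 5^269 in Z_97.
Using Fermat: 5^{96} ≡ 1 mod 97. 269 ≡ 77 mod 96. So 5^{269} ≡ 5^{77} ≡ 23 mod 97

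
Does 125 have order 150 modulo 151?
125^{25} ≡ 1 mod 151 and 25 < 150, so ord_151(125) = 25 ≠ 150 and 125 is not a primitive root.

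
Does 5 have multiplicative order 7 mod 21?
Powers of 5 mod 21: 5^1≡5, 5^2≡4, 5^3≡20, 5^4≡16, 5^5≡17, 5^6≡1. Already 5^6≡1, so the order is 6 < 7. No, the actual order is 6.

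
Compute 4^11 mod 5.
Using Fermat: 4^{4} ≡ 1 mod 5. 11 ≡ 3 mod 4. So 4^{11} ≡ 4^{3} ≡ 4 mod 5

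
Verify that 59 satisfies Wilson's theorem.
(58)! mod 59 = 58. Since this equals -1 (mod 59), Wilson confirms 59 is prime.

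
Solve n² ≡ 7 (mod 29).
The square roots of 7 mod 29 are 23 and 6. Verify: 23² = 529 ≡ 7 (mod 29)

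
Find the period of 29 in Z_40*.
Powers of 29 mod 40: 29^1≡29, 29^2≡1. ord_40(29) = 2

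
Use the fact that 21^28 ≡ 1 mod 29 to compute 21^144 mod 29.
By Fermat: 21^{28} ≡ 1 mod 29. 144 = 5×28 + 4. So 21^{144} ≡ 21^{4} ≡ 7 mod 29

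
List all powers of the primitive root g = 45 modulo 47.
45^1, 45^2, ..., 45^{46} mod 47: [45, 4, 39, 16, 15, 17, 13, 21, 5, 37, 20, 7, 33, 28, 38, 18, 11, 25, 44, 6, 35, 24, 46, 2, 43, 8, 31, 32, 30, 34, 26, 42, 10, 27, 40, 14, 19, 9, 29, 36, 22, 3, 41, 12, 23, 1]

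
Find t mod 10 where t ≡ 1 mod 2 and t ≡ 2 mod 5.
M = 2 × 5 = 10. M₁ = 5, y₁ ≡ 1 mod 2. M₂ = 2, y₂ ≡ 3 mod 5. t = 1×5×1 + 2×2×3 ≡ 7 mod 10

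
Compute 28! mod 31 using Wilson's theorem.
(30)! = (28)! × (29) × (30) ≡ -1 mod 31. So (28)! ≡ -1 × [(30)(29)]^(-1) ≡ 15 mod 31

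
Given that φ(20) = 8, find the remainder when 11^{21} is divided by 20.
By Euler: 11^{8} ≡ 1 mod 20 since gcd(11, 20) = 1. 21 = 2×8 + 5. So 11^{21} ≡ 11^{5} ≡ 11 mod 20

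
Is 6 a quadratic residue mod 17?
By Euler's criterion: 6^{8} ≡ 16 mod 17. Since this equals -1 (≡ 16), 6 is not a QR.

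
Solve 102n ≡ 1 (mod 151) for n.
Since 151 is prime, by Fermat 102^(-1) ≡ 102^{149} ≡ 114 (mod 151). Verify: 102 × 114 = 11628 ≡ 1 (mod 151)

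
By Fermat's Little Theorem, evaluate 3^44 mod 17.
By Fermat: 3^{16} ≡ 1 (mod 17). 44 = 2×16 + 12. So 3^{44} ≡ 3^{12} ≡ 4 (mod 17)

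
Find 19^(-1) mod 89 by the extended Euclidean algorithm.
Extended GCD: 19(-14) + 89(3) = 1. So 19^(-1) ≡ -14 ≡ 75 mod 89. Verify: 19 × 75 = 1425 ≡ 1 mod 89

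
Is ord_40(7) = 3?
Powers of 7 mod 40: 7^1≡7, 7^2≡9, 7^3≡23, 7^4≡1. 7^3≡23≢1, so ord ≠ 3. No, the actual order is 4.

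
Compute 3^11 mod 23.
By repeated squaring (mod 23): 3^{1}≡3, 3^{2}≡9, 3^{4}≡12, 3^{8}≡6. Then 3^{11} = 3^{8+2+1} ≡ 6 × 9 × 3 ≡ 1 (mod 23)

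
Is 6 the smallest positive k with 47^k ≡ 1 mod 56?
Powers of 47 mod 56: 47^1≡47, 47^2≡25, 47^3≡55, 47^4≡9, 47^5≡31, 47^6≡1. First k with 47^k≡1 is k=6. Yes, ord_56(47) = 6.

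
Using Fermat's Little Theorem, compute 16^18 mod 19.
By Fermat's Little Theorem, 16^{18} ≡ 1 (mod 19) since 19 is prime and gcd(16, 19) = 1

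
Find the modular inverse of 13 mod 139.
Since 139 is prime, by Fermat 13^(-1) ≡ 13^{137} ≡ 107 (mod 139). Verify: 13 × 107 = 1391 ≡ 1 (mod 139)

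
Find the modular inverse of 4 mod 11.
Since 11 is prime, by Fermat 4^(-1) ≡ 4^{9} ≡ 3 mod 11. Verify: 4 × 3 = 12 ≡ 1 mod 11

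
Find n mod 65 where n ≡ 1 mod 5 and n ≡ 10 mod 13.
M = 5 × 13 = 65. M₁ = 13, y₁ ≡ 2 mod 5. M₂ = 5, y₂ ≡ 8 mod 13. n = 1×13×2 + 10×5×8 ≡ 36 mod 65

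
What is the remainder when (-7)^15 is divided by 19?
By repeated squaring (mod 19): (-7)^{1}≡12, (-7)^{2}≡11, (-7)^{4}≡7, (-7)^{8}≡11. Then (-7)^{15} = (-7)^{8+4+2+1} ≡ 11 × 7 × 11 × 12 ≡ 18 (mod 19)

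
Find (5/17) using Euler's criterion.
(5/17) = 5^{8} mod 17 = -1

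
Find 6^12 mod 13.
Using Fermat: 6^{12} ≡ 1 mod 13. 12 ≡ 0 mod 12. So 6^{12} ≡ 6^{0} ≡ 1 mod 13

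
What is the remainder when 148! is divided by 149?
By Wilson's theorem, (148)! ≡ -1 ≡ 148 mod 149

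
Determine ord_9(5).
Powers of 5 mod 9: 5^1≡5, 5^2≡7, 5^3≡8, 5^4≡4, 5^5≡2, 5^6≡1. So the order of 5 is 6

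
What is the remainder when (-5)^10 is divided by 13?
By repeated squaring (mod 13): (-5)^{1}≡8, (-5)^{2}≡12, (-5)^{4}≡1, (-5)^{8}≡1. Then (-5)^{10} = (-5)^{8+2} ≡ 1 × 12 ≡ 12 (mod 13)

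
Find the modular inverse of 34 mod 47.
Since 47 is prime, by Fermat 34^(-1) ≡ 34^{45} ≡ 18 (mod 47). Verify: 34 × 18 = 612 ≡ 1 (mod 47)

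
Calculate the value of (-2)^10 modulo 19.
By repeated squaring mod 19: (-2)^{1}≡17, (-2)^{2}≡4, (-2)^{4}≡16, (-2)^{8}≡9. Then (-2)^{10} = (-2)^{8+2} ≡ 9 × 4 ≡ 17 mod 19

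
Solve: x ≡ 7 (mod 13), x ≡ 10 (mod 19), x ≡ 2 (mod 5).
M = 13 × 19 × 5 = 1235. M₁ = 95, y₁ ≡ 10 (mod 13). M₂ = 65, y₂ ≡ 12 (mod 19). M₃ = 247, y₃ ≡ 3 (mod 5). x = 7×95×10 + 10×65×12 + 2×247×3 ≡ 1112 (mod 1235)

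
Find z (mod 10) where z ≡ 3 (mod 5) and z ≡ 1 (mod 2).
M = 5 × 2 = 10. M₁ = 2, y₁ ≡ 3 (mod 5). M₂ = 5, y₂ ≡ 1 (mod 2). z = 3×2×3 + 1×5×1 ≡ 3 (mod 10)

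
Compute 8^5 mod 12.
By repeated squaring mod 12: 8^{1}≡8, 8^{2}≡4, 8^{4}≡4. Then 8^{5} = 8^{4+1} ≡ 4 × 8 ≡ 8 mod 12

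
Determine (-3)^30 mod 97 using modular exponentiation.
By repeated squaring mod 97: (-3)^{1}≡94, (-3)^{2}≡9, (-3)^{4}≡81, (-3)^{8}≡62, (-3)^{16}≡61. Then (-3)^{30} = (-3)^{16+8+4+2} ≡ 61 × 62 × 81 × 9 ≡ 47 mod 97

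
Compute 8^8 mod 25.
By repeated squaring mod 25: 8^{1}≡8, 8^{2}≡14, 8^{4}≡21, 8^{8}≡16. So 8^{8} ≡ 16 mod 25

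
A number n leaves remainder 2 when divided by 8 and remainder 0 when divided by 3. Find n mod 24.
M = 8 × 3 = 24. M₁ = 3, y₁ ≡ 3 mod 8. M₂ = 8, y₂ ≡ 2 mod 3. n = 2×3×3 + 0×8×2 ≡ 18 mod 24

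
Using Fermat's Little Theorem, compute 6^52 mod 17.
By Fermat: 6^{16} ≡ 1 mod 17. 52 = 3×16 + 4. So 6^{52} ≡ 6^{4} ≡ 4 mod 17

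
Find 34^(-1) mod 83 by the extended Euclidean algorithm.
Extended GCD: 34(22) + 83(-9) = 1. So 34^(-1) ≡ 22 mod 83. Verify: 34 × 22 = 748 ≡ 1 mod 83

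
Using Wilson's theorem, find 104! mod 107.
(106)! = (104)! × (105) × (106) ≡ -1 (mod 107). So (104)! ≡ -1 × [(106)(105)]^(-1) ≡ 53 (mod 107)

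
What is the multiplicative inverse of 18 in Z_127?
Since 127 is prime, by Fermat 18^(-1) ≡ 18^{125} ≡ 120 mod 127. Verify: 18 × 120 = 2160 ≡ 1 mod 127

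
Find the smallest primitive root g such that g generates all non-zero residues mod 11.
g = 2. Powers: [2, 4, 8, 5, 10, 9, 7, 3, 6, ...] generates all 10 non-zero residues.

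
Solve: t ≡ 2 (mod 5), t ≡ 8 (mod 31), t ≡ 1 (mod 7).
M = 5 × 31 × 7 = 1085. M₁ = 217, y₁ ≡ 3 (mod 5). M₂ = 35, y₂ ≡ 8 (mod 31). M₃ = 155, y₃ ≡ 1 (mod 7). t = 2×217×3 + 8×35×8 + 1×155×1 ≡ 442 (mod 1085)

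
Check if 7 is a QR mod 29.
By Euler's criterion: 7^{14} ≡ 1 (mod 29). Since this equals 1, 7 is a QR.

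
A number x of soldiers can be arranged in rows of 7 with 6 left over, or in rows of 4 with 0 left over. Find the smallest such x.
M = 7 × 4 = 28. M₁ = 4, y₁ ≡ 2 mod 7. M₂ = 7, y₂ ≡ 3 mod 4. x = 6×4×2 + 0×7×3 ≡ 20 mod 28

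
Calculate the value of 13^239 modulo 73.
Using Fermat: 13^{72} ≡ 1 mod 73. 239 ≡ 23 mod 72. So 13^{239} ≡ 13^{23} ≡ 33 mod 73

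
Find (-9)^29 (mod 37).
By repeated squaring (mod 37): (-9)^{1}≡28, (-9)^{2}≡7, (-9)^{4}≡12, (-9)^{8}≡33, (-9)^{16}≡16. Then (-9)^{29} = (-9)^{16+8+4+1} ≡ 16 × 33 × 12 × 28 ≡ 30 (mod 37)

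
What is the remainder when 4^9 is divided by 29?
By repeated squaring (mod 29): 4^{1}≡4, 4^{2}≡16, 4^{4}≡24, 4^{8}≡25. Then 4^{9} = 4^{8+1} ≡ 25 × 4 ≡ 13 (mod 29)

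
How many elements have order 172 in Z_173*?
Number of primitive roots mod 173 = φ(p-1) = φ(172) = 84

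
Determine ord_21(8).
Powers of 8 mod 21: 8^1≡8, 8^2≡1. Order = 2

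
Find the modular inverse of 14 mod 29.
Since 29 is prime, by Fermat 14^(-1) ≡ 14^{27} ≡ 27 mod 29. Verify: 14 × 27 = 378 ≡ 1 mod 29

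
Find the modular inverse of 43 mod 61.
Since 61 is prime, by Fermat 43^(-1) ≡ 43^{59} ≡ 44 mod 61. Verify: 43 × 44 = 1892 ≡ 1 mod 61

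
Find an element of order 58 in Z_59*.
2 has order 58 mod 59 since 2^{58} ≡ 1 (mod 59) and no smaller power works.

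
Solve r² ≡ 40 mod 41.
The square roots of 40 mod 41 are 32 and 9. Verify: 32² = 1024 ≡ 40 mod 41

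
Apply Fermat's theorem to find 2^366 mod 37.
By Fermat: 2^{36} ≡ 1 mod 37. 366 ≡ 6 mod 36. So 2^{366} ≡ 2^{6} ≡ 27 mod 37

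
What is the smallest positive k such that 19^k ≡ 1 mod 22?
Powers of 19 mod 22: 19^1≡19, 19^2≡9, 19^3≡17, 19^4≡15, 19^5≡21, 19^6≡3, 19^7≡13, 19^8≡5, 19^9≡7, 19^10≡1. Order = 10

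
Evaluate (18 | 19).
(18/19) = 18^{9} mod 19 = -1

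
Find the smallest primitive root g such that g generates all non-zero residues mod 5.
g = 2. For each prime q|4: 2^{2}≡4, none ≡ 1, so ord_5(2) = 4 and 2 is a primitive root.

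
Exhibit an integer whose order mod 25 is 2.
24 has order 2 mod 25 since 24^{2} ≡ 1 mod 25 and no smaller power works.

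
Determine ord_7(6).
Powers of 6 mod 7: 6^1≡6, 6^2≡1. ord_7(6) = 2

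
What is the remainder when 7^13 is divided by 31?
By repeated squaring (mod 31): 7^{1}≡7, 7^{2}≡18, 7^{4}≡14, 7^{8}≡10. Then 7^{13} = 7^{8+4+1} ≡ 10 × 14 × 7 ≡ 19 (mod 31)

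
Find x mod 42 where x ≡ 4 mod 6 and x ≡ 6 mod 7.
M = 6 × 7 = 42. M₁ = 7, y₁ ≡ 1 mod 6. M₂ = 6, y₂ ≡ 6 mod 7. x = 4×7×1 + 6×6×6 ≡ 34 mod 42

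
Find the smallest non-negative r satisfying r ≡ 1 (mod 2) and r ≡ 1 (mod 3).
M = 2 × 3 = 6. M₁ = 3, y₁ ≡ 1 (mod 2). M₂ = 2, y₂ ≡ 2 (mod 3). r = 1×3×1 + 1×2×2 ≡ 1 (mod 6)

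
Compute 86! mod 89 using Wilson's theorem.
(88)! = (86)! × (87) × (88) ≡ -1 mod 89. So (86)! ≡ -1 × [(88)(87)]^(-1) ≡ 44 mod 89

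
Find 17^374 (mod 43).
Using Fermat: 17^{42} ≡ 1 (mod 43). 374 ≡ 38 (mod 42). So 17^{374} ≡ 17^{38} ≡ 23 (mod 43)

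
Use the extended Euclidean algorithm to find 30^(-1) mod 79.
Extended GCD: 30(29) + 79(-11) = 1. So 30^(-1) ≡ 29 (mod 79). Verify: 30 × 29 = 870 ≡ 1 (mod 79)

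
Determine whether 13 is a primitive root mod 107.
13^{53} ≡ 1 (mod 107) and 53 < 106, so ord_107(13) = 53 ≠ 106 and 13 is not a primitive root.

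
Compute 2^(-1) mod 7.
Since 7 is prime, by Fermat 2^(-1) ≡ 2^{5} ≡ 4 mod 7. Verify: 2 × 4 = 8 ≡ 1 mod 7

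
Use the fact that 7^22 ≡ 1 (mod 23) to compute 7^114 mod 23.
By Fermat: 7^{22} ≡ 1 (mod 23). 114 = 5×22 + 4. So 7^{114} ≡ 7^{4} ≡ 9 (mod 23)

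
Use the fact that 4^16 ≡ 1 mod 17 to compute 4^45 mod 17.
By Fermat: 4^{16} ≡ 1 mod 17. 45 = 2×16 + 13. So 4^{45} ≡ 4^{13} ≡ 4 mod 17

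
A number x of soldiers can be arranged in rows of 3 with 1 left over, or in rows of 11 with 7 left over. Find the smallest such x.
M = 3 × 11 = 33. M₁ = 11, y₁ ≡ 2 mod 3. M₂ = 3, y₂ ≡ 4 mod 11. x = 1×11×2 + 7×3×4 ≡ 7 mod 33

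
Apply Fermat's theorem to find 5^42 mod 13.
By Fermat: 5^{12} ≡ 1 mod 13. 42 = 3×12 + 6. So 5^{42} ≡ 5^{6} ≡ 12 mod 13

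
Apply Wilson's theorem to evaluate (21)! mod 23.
(22)! = (21)! × (22) ≡ -1 mod 23. So (21)! ≡ -1 × (22)^(-1) ≡ (-1)×(-1) = 1 mod 23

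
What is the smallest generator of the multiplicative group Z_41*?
g = 6. Powers: [6, 36, 11, 25, 27, 39, 29, 10, ...] generates all 40 non-zero residues.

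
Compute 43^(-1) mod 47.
Since 47 is prime, by Fermat 43^(-1) ≡ 43^{45} ≡ 35 mod 47. Verify: 43 × 35 = 1505 ≡ 1 mod 47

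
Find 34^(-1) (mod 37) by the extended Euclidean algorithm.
Extended GCD: 34(12) + 37(-11) = 1. So 34^(-1) ≡ 12 (mod 37). Verify: 34 × 12 = 408 ≡ 1 (mod 37)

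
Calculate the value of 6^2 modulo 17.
6^{2} = 36 ≡ 2 (mod 17)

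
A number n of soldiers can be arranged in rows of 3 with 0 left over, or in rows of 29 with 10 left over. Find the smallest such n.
M = 3 × 29 = 87. M₁ = 29, y₁ ≡ 2 mod 3. M₂ = 3, y₂ ≡ 10 mod 29. n = 0×29×2 + 10×3×10 ≡ 39 mod 87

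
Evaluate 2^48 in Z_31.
Using Fermat: 2^{30} ≡ 1 (mod 31). 48 ≡ 18 (mod 30). So 2^{48} ≡ 2^{18} ≡ 8 (mod 31)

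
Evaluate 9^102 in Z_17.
Using Fermat: 9^{16} ≡ 1 mod 17. 102 ≡ 6 mod 16. So 9^{102} ≡ 9^{6} ≡ 4 mod 17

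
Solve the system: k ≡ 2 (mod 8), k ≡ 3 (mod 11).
M = 8 × 11 = 88. M₁ = 11, y₁ ≡ 3 (mod 8). M₂ = 8, y₂ ≡ 7 (mod 11). k = 2×11×3 + 3×8×7 ≡ 58 (mod 88)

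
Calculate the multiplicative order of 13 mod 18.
Powers of 13 mod 18: 13^1≡13, 13^2≡7, 13^3≡1. ord_18(13) = 3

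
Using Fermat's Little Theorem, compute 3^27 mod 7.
By Fermat: 3^{6} ≡ 1 mod 7. 27 = 4×6 + 3. So 3^{27} ≡ 3^{3} ≡ 6 mod 7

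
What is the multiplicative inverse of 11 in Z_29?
Since 29 is prime, by Fermat 11^(-1) ≡ 11^{27} ≡ 8 mod 29. Verify: 11 × 8 = 88 ≡ 1 mod 29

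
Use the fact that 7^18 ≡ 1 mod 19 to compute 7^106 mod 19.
By Fermat: 7^{18} ≡ 1 mod 19. 106 = 5×18 + 16. So 7^{106} ≡ 7^{16} ≡ 7 mod 19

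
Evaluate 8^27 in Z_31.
By repeated squaring mod 31: 8^{1}≡8, 8^{2}≡2, 8^{4}≡4, 8^{8}≡16, 8^{16}≡8. Then 8^{27} = 8^{16+8+2+1} ≡ 8 × 16 × 2 × 8 ≡ 2 mod 31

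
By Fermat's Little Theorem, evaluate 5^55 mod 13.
By Fermat: 5^{12} ≡ 1 mod 13. 55 = 4×12 + 7. So 5^{55} ≡ 5^{7} ≡ 8 mod 13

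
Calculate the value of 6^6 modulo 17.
By repeated squaring mod 17: 6^{1}≡6, 6^{2}≡2, 6^{4}≡4. Then 6^{6} = 6^{4+2} ≡ 4 × 2 ≡ 8 mod 17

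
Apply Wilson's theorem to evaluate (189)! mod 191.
(190)! = (189)! × (190) ≡ -1 mod 191. So (189)! ≡ -1 × (190)^(-1) ≡ (-1)×(-1) = 1 mod 191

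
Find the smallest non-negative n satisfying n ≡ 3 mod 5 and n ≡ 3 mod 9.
M = 5 × 9 = 45. M₁ = 9, y₁ ≡ 4 mod 5. M₂ = 5, y₂ ≡ 2 mod 9. n = 3×9×4 + 3×5×2 ≡ 3 mod 45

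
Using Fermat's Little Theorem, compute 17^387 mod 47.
By Fermat: 17^{46} ≡ 1 (mod 47). 387 ≡ 19 (mod 46). So 17^{387} ≡ 17^{19} ≡ 24 (mod 47)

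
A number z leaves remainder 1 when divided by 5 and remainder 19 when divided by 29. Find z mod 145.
M = 5 × 29 = 145. M₁ = 29, y₁ ≡ 4 mod 5. M₂ = 5, y₂ ≡ 6 mod 29. z = 1×29×4 + 19×5×6 ≡ 106 mod 145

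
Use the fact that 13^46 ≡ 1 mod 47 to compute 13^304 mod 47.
By Fermat: 13^{46} ≡ 1 mod 47. 304 ≡ 28 mod 46. So 13^{304} ≡ 13^{28} ≡ 7 mod 47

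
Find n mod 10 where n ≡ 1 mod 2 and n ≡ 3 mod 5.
M = 2 × 5 = 10. M₁ = 5, y₁ ≡ 1 mod 2. M₂ = 2, y₂ ≡ 3 mod 5. n = 1×5×1 + 3×2×3 ≡ 3 mod 10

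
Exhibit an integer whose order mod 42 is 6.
5 has order 6 mod 42 since 5^{6} ≡ 1 mod 42 and no smaller power works.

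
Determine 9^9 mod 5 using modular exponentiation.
Using Fermat: 9^{4} ≡ 1 mod 5. 9 ≡ 1 mod 4. So 9^{9} ≡ 9^{1} ≡ 4 mod 5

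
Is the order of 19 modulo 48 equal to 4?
Powers of 19 mod 48: 19^1≡19, 19^2≡25, 19^3≡43, 19^4≡1. First k with 19^k≡1 is k=4. Yes, ord_48(19) = 4.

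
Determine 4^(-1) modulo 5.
Since 5 is prime, by Fermat 4^(-1) ≡ 4^{3} ≡ 4 (mod 5). Verify: 4 × 4 = 16 ≡ 1 (mod 5)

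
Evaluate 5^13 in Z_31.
By repeated squaring mod 31: 5^{1}≡5, 5^{2}≡25, 5^{4}≡5, 5^{8}≡25. Then 5^{13} = 5^{8+4+1} ≡ 25 × 5 × 5 ≡ 5 mod 31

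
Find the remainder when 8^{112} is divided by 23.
By Fermat: 8^{22} ≡ 1 (mod 23). 112 = 5×22 + 2. So 8^{112} ≡ 8^{2} ≡ 18 (mod 23)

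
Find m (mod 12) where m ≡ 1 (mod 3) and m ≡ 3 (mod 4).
M = 3 × 4 = 12. M₁ = 4, y₁ ≡ 1 (mod 3). M₂ = 3, y₂ ≡ 3 (mod 4). m = 1×4×1 + 3×3×3 ≡ 7 (mod 12)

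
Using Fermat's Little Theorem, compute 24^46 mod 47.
By Fermat's Little Theorem, 24^{46} ≡ 1 mod 47 since 47 is prime and gcd(24, 47) = 1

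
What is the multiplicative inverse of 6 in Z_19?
Since 19 is prime, by Fermat 6^(-1) ≡ 6^{17} ≡ 16 mod 19. Verify: 6 × 16 = 96 ≡ 1 mod 19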